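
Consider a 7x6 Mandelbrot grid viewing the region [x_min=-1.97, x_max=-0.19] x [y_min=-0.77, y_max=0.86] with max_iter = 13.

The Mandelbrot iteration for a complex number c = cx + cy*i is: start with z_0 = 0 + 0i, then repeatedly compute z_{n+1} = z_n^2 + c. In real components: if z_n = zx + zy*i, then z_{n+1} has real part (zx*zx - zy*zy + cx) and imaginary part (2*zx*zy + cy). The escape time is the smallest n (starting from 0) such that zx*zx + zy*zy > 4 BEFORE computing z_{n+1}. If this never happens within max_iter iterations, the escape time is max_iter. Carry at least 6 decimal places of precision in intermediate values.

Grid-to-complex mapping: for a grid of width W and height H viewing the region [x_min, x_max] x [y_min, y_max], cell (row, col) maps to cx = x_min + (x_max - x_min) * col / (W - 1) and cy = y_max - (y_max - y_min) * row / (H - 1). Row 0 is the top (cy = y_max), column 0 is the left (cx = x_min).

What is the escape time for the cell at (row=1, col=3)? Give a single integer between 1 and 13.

Answer: 5

Derivation:
z_0 = 0 + 0i, c = -1.0800 + 0.5340i
Iter 1: z = -1.0800 + 0.5340i, |z|^2 = 1.4516
Iter 2: z = -0.1988 + -0.6194i, |z|^2 = 0.4232
Iter 3: z = -1.4242 + 0.7802i, |z|^2 = 2.6371
Iter 4: z = 0.3396 + -1.6884i, |z|^2 = 2.9661
Iter 5: z = -3.8155 + -0.6127i, |z|^2 = 14.9332
Escaped at iteration 5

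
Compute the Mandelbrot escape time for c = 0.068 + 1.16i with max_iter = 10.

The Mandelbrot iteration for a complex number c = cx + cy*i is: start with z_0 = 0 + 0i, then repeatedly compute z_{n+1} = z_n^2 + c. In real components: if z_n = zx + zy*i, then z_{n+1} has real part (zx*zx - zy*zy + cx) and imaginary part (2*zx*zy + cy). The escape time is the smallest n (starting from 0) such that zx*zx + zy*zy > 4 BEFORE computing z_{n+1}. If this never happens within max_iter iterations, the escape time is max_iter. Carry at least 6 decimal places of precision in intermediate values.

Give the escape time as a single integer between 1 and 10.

Answer: 3

Derivation:
z_0 = 0 + 0i, c = 0.0680 + 1.1600i
Iter 1: z = 0.0680 + 1.1600i, |z|^2 = 1.3502
Iter 2: z = -1.2730 + 1.3178i, |z|^2 = 3.3570
Iter 3: z = -0.0480 + -2.1950i, |z|^2 = 4.8201
Escaped at iteration 3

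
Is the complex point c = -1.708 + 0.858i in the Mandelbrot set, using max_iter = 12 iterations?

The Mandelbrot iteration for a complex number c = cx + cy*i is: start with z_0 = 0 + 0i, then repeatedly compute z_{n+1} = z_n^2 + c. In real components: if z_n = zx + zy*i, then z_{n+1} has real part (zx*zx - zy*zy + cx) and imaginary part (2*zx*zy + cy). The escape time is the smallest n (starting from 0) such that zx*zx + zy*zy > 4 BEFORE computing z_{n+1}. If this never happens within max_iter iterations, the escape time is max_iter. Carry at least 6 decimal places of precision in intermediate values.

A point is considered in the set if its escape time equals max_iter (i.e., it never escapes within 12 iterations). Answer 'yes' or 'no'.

Answer: no

Derivation:
z_0 = 0 + 0i, c = -1.7080 + 0.8580i
Iter 1: z = -1.7080 + 0.8580i, |z|^2 = 3.6534
Iter 2: z = 0.4731 + -2.0729i, |z|^2 = 4.5209
Escaped at iteration 2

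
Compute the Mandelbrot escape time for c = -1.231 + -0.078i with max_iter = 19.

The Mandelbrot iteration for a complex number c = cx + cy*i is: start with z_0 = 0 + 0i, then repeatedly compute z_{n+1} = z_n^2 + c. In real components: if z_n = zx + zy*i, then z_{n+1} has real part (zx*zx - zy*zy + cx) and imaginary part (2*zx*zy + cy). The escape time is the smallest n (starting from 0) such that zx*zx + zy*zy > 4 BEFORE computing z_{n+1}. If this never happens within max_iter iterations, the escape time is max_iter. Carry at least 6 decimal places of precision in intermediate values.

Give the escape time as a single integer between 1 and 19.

Answer: 19

Derivation:
z_0 = 0 + 0i, c = -1.2310 + -0.0780i
Iter 1: z = -1.2310 + -0.0780i, |z|^2 = 1.5214
Iter 2: z = 0.2783 + 0.1140i, |z|^2 = 0.0904
Iter 3: z = -1.1666 + -0.0145i, |z|^2 = 1.3611
Iter 4: z = 0.1297 + -0.0441i, |z|^2 = 0.0188
Iter 5: z = -1.2161 + -0.0894i, |z|^2 = 1.4870
Iter 6: z = 0.2400 + 0.1395i, |z|^2 = 0.0771
Iter 7: z = -1.1929 + -0.0110i, |z|^2 = 1.4231
Iter 8: z = 0.1918 + -0.0517i, |z|^2 = 0.0395
Iter 9: z = -1.1969 + -0.0978i, |z|^2 = 1.4421
Iter 10: z = 0.1919 + 0.1562i, |z|^2 = 0.0612
Iter 11: z = -1.2186 + -0.0181i, |z|^2 = 1.4852
Iter 12: z = 0.2536 + -0.0340i, |z|^2 = 0.0654
Iter 13: z = -1.1679 + -0.0952i, |z|^2 = 1.3730
Iter 14: z = 0.1238 + 0.1445i, |z|^2 = 0.0362
Iter 15: z = -1.2365 + -0.0422i, |z|^2 = 1.5308
Iter 16: z = 0.2962 + 0.0264i, |z|^2 = 0.0884
Iter 17: z = -1.1439 + -0.0624i, |z|^2 = 1.3125
Iter 18: z = 0.0737 + 0.0647i, |z|^2 = 0.0096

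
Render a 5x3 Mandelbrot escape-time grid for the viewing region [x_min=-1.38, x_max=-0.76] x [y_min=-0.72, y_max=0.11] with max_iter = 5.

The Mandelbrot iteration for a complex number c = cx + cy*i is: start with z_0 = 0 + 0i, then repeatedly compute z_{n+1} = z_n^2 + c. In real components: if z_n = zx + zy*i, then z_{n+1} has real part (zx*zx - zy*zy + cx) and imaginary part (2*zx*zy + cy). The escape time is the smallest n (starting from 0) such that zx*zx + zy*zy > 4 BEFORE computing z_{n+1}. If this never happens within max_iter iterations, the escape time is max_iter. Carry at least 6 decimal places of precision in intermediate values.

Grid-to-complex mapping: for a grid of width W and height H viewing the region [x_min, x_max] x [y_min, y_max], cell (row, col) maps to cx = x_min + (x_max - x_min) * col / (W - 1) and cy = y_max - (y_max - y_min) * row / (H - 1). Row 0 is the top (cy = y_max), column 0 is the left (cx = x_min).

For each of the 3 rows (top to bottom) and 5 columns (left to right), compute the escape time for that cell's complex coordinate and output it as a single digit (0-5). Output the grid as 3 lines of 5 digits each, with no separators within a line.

(row=0, col=0): c = -1.3800 + 0.1100i → escape time 5
(row=0, col=1): c = -1.2250 + 0.1100i → escape time 5
(row=0, col=2): c = -1.0700 + 0.1100i → escape time 5
(row=0, col=3): c = -0.9150 + 0.1100i → escape time 5
(row=0, col=4): c = -0.7600 + 0.1100i → escape time 5
(row=1, col=0): c = -1.3800 + -0.3050i → escape time 5
(row=1, col=1): c = -1.2250 + -0.3050i → escape time 5
(row=1, col=2): c = -1.0700 + -0.3050i → escape time 5
(row=1, col=3): c = -0.9150 + -0.3050i → escape time 5
(row=1, col=4): c = -0.7600 + -0.3050i → escape time 5
(row=2, col=0): c = -1.3800 + -0.7200i → escape time 3
(row=2, col=1): c = -1.2250 + -0.7200i → escape time 3
(row=2, col=2): c = -1.0700 + -0.7200i → escape time 3
(row=2, col=3): c = -0.9150 + -0.7200i → escape time 4
(row=2, col=4): c = -0.7600 + -0.7200i → escape time 4

Answer: 55555
55555
33344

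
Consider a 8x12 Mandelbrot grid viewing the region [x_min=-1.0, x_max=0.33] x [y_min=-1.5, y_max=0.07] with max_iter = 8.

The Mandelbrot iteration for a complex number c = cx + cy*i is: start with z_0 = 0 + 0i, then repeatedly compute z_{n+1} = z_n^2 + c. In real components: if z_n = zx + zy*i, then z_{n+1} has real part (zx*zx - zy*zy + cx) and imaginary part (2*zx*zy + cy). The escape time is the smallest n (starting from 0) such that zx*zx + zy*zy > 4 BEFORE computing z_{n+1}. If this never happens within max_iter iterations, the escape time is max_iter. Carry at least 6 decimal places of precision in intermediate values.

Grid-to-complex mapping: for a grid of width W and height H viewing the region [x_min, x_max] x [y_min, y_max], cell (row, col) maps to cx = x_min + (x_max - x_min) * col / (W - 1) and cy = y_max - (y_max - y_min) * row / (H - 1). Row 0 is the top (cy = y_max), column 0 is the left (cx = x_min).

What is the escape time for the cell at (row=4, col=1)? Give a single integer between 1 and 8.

Answer: 6

Derivation:
z_0 = 0 + 0i, c = -0.8100 + -0.5009i
Iter 1: z = -0.8100 + -0.5009i, |z|^2 = 0.9070
Iter 2: z = -0.4048 + 0.3106i, |z|^2 = 0.2603
Iter 3: z = -0.7426 + -0.7523i, |z|^2 = 1.1174
Iter 4: z = -0.8246 + 0.6164i, |z|^2 = 1.0600
Iter 5: z = -0.5100 + -1.5176i, |z|^2 = 2.5631
Iter 6: z = -2.8528 + 1.0471i, |z|^2 = 9.2351
Escaped at iteration 6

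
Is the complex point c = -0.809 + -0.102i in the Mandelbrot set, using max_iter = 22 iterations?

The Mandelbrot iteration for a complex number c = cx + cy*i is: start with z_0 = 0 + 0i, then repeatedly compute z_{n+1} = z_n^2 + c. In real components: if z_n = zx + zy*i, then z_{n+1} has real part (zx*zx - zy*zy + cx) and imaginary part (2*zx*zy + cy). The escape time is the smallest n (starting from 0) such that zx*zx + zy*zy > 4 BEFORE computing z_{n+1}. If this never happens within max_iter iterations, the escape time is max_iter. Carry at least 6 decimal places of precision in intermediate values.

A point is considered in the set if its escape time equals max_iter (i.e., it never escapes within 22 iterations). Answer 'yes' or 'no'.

z_0 = 0 + 0i, c = -0.8090 + -0.1020i
Iter 1: z = -0.8090 + -0.1020i, |z|^2 = 0.6649
Iter 2: z = -0.1649 + 0.0630i, |z|^2 = 0.0312
Iter 3: z = -0.7858 + -0.1228i, |z|^2 = 0.6325
Iter 4: z = -0.2066 + 0.0910i, |z|^2 = 0.0510
Iter 5: z = -0.7746 + -0.1396i, |z|^2 = 0.6195
Iter 6: z = -0.2285 + 0.1143i, |z|^2 = 0.0653
Iter 7: z = -0.7698 + -0.1542i, |z|^2 = 0.6164
Iter 8: z = -0.2401 + 0.1354i, |z|^2 = 0.0760
Iter 9: z = -0.7697 + -0.1671i, |z|^2 = 0.6203
Iter 10: z = -0.2445 + 0.1552i, |z|^2 = 0.0839
Iter 11: z = -0.7733 + -0.1779i, |z|^2 = 0.6296
Iter 12: z = -0.2427 + 0.1731i, |z|^2 = 0.0888
Iter 13: z = -0.7801 + -0.1860i, |z|^2 = 0.6431
Iter 14: z = -0.2351 + 0.1882i, |z|^2 = 0.0907
Iter 15: z = -0.7892 + -0.1905i, |z|^2 = 0.6591
Iter 16: z = -0.2225 + 0.1986i, |z|^2 = 0.0890
Iter 17: z = -0.7989 + -0.1904i, |z|^2 = 0.6746
Iter 18: z = -0.2069 + 0.2022i, |z|^2 = 0.0837
Iter 19: z = -0.8071 + -0.1857i, |z|^2 = 0.6859
Iter 20: z = -0.1921 + 0.1978i, |z|^2 = 0.0760
Iter 21: z = -0.8112 + -0.1780i, |z|^2 = 0.6897
Did not escape in 22 iterations → in set

Answer: yes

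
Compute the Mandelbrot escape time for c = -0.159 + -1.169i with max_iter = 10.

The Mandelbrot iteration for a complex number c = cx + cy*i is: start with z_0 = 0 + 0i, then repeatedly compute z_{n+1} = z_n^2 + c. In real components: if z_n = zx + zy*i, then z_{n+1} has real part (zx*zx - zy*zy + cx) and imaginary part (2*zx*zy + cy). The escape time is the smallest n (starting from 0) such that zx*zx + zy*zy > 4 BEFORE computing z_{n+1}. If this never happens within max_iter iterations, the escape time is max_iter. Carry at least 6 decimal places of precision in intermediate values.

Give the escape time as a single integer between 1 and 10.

Answer: 4

Derivation:
z_0 = 0 + 0i, c = -0.1590 + -1.1690i
Iter 1: z = -0.1590 + -1.1690i, |z|^2 = 1.3918
Iter 2: z = -1.5003 + -0.7973i, |z|^2 = 2.8865
Iter 3: z = 1.4562 + 1.2232i, |z|^2 = 3.6168
Iter 4: z = 0.4653 + 2.3936i, |z|^2 = 5.9456
Escaped at iteration 4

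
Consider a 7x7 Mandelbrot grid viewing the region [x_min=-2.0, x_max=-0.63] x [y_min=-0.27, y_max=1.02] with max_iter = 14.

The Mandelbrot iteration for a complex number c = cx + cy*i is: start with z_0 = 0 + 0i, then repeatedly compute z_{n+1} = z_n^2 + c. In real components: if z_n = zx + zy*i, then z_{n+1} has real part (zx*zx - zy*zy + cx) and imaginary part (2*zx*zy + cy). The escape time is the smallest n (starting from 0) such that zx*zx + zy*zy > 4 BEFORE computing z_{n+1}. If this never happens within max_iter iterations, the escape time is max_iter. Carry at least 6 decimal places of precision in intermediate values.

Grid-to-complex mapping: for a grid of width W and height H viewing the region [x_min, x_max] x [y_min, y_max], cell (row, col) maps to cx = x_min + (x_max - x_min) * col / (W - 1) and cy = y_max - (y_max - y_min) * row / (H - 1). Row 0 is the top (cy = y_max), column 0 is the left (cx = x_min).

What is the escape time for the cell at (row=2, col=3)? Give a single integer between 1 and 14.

Answer: 3

Derivation:
z_0 = 0 + 0i, c = -1.3150 + 0.5900i
Iter 1: z = -1.3150 + 0.5900i, |z|^2 = 2.0773
Iter 2: z = 0.0661 + -0.9617i, |z|^2 = 0.9292
Iter 3: z = -2.2355 + 0.4628i, |z|^2 = 5.2116
Escaped at iteration 3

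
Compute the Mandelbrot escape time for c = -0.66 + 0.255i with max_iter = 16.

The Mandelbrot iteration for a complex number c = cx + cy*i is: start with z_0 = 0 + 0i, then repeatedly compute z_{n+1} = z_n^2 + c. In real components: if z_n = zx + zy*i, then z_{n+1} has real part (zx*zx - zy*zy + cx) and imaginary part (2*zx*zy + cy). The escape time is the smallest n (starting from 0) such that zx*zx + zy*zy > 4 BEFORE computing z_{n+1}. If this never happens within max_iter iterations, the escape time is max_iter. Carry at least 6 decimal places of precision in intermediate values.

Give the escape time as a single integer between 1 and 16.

Answer: 16

Derivation:
z_0 = 0 + 0i, c = -0.6600 + 0.2550i
Iter 1: z = -0.6600 + 0.2550i, |z|^2 = 0.5006
Iter 2: z = -0.2894 + -0.0816i, |z|^2 = 0.0904
Iter 3: z = -0.5829 + 0.3022i, |z|^2 = 0.4311
Iter 4: z = -0.4116 + -0.0973i, |z|^2 = 0.1789
Iter 5: z = -0.5001 + 0.3351i, |z|^2 = 0.3624
Iter 6: z = -0.5222 + -0.0802i, |z|^2 = 0.2792
Iter 7: z = -0.3937 + 0.3387i, |z|^2 = 0.2697
Iter 8: z = -0.6197 + -0.0117i, |z|^2 = 0.3842
Iter 9: z = -0.2761 + 0.2695i, |z|^2 = 0.1489
Iter 10: z = -0.6564 + 0.1062i, |z|^2 = 0.4422
Iter 11: z = -0.2404 + 0.1156i, |z|^2 = 0.0711
Iter 12: z = -0.6156 + 0.1994i, |z|^2 = 0.4187
Iter 13: z = -0.3208 + 0.0095i, |z|^2 = 0.1030
Iter 14: z = -0.5572 + 0.2489i, |z|^2 = 0.3724
Iter 15: z = -0.4115 + -0.0224i, |z|^2 = 0.1699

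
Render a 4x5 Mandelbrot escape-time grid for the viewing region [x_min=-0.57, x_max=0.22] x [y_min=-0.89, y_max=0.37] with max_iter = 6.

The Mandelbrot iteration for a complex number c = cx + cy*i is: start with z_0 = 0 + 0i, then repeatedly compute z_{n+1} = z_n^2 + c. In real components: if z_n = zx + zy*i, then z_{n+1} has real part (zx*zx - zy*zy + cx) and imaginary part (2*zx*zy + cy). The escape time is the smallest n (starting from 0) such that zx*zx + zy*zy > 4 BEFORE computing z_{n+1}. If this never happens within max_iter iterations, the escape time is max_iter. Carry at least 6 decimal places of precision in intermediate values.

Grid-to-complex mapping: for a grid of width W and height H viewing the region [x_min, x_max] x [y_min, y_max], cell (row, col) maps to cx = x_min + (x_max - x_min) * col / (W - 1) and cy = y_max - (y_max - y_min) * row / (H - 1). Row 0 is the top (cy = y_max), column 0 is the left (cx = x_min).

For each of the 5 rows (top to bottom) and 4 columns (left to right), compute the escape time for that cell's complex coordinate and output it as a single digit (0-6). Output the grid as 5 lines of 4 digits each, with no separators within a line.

Answer: 6666
6666
6666
6666
4664

Derivation:
(row=0, col=0): c = -0.5700 + 0.3700i → escape time 6
(row=0, col=1): c = -0.3067 + 0.3700i → escape time 6
(row=0, col=2): c = -0.0433 + 0.3700i → escape time 6
(row=0, col=3): c = 0.2200 + 0.3700i → escape time 6
(row=1, col=0): c = -0.5700 + 0.0550i → escape time 6
(row=1, col=1): c = -0.3067 + 0.0550i → escape time 6
(row=1, col=2): c = -0.0433 + 0.0550i → escape time 6
(row=1, col=3): c = 0.2200 + 0.0550i → escape time 6
(row=2, col=0): c = -0.5700 + -0.2600i → escape time 6
(row=2, col=1): c = -0.3067 + -0.2600i → escape time 6
(row=2, col=2): c = -0.0433 + -0.2600i → escape time 6
(row=2, col=3): c = 0.2200 + -0.2600i → escape time 6
(row=3, col=0): c = -0.5700 + -0.5750i → escape time 6
(row=3, col=1): c = -0.3067 + -0.5750i → escape time 6
(row=3, col=2): c = -0.0433 + -0.5750i → escape time 6
(row=3, col=3): c = 0.2200 + -0.5750i → escape time 6
(row=4, col=0): c = -0.5700 + -0.8900i → escape time 4
(row=4, col=1): c = -0.3067 + -0.8900i → escape time 6
(row=4, col=2): c = -0.0433 + -0.8900i → escape time 6
(row=4, col=3): c = 0.2200 + -0.8900i → escape time 4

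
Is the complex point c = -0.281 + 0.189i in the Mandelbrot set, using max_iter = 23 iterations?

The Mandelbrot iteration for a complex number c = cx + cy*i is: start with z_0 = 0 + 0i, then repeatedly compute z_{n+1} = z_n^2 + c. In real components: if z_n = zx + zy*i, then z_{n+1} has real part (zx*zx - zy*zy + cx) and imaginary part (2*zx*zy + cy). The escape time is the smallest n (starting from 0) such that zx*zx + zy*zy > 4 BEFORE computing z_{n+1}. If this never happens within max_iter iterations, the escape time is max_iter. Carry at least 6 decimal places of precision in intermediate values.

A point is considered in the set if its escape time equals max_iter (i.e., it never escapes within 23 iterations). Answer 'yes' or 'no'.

Answer: yes

Derivation:
z_0 = 0 + 0i, c = -0.2810 + 0.1890i
Iter 1: z = -0.2810 + 0.1890i, |z|^2 = 0.1147
Iter 2: z = -0.2378 + 0.0828i, |z|^2 = 0.0634
Iter 3: z = -0.2313 + 0.1496i, |z|^2 = 0.0759
Iter 4: z = -0.2499 + 0.1198i, |z|^2 = 0.0768
Iter 5: z = -0.2329 + 0.1291i, |z|^2 = 0.0709
Iter 6: z = -0.2434 + 0.1288i, |z|^2 = 0.0759
Iter 7: z = -0.2383 + 0.1263i, |z|^2 = 0.0728
Iter 8: z = -0.2401 + 0.1288i, |z|^2 = 0.0743
Iter 9: z = -0.2399 + 0.1271i, |z|^2 = 0.0737
Iter 10: z = -0.2396 + 0.1280i, |z|^2 = 0.0738
Iter 11: z = -0.2400 + 0.1277i, |z|^2 = 0.0739
Iter 12: z = -0.2397 + 0.1277i, |z|^2 = 0.0738
Iter 13: z = -0.2399 + 0.1278i, |z|^2 = 0.0739
Iter 14: z = -0.2398 + 0.1277i, |z|^2 = 0.0738
Iter 15: z = -0.2398 + 0.1278i, |z|^2 = 0.0738
Iter 16: z = -0.2398 + 0.1277i, |z|^2 = 0.0738
Iter 17: z = -0.2398 + 0.1277i, |z|^2 = 0.0738
Iter 18: z = -0.2398 + 0.1277i, |z|^2 = 0.0738
Iter 19: z = -0.2398 + 0.1277i, |z|^2 = 0.0738
Iter 20: z = -0.2398 + 0.1277i, |z|^2 = 0.0738
Iter 21: z = -0.2398 + 0.1277i, |z|^2 = 0.0738
Iter 22: z = -0.2398 + 0.1277i, |z|^2 = 0.0738
Did not escape in 23 iterations → in set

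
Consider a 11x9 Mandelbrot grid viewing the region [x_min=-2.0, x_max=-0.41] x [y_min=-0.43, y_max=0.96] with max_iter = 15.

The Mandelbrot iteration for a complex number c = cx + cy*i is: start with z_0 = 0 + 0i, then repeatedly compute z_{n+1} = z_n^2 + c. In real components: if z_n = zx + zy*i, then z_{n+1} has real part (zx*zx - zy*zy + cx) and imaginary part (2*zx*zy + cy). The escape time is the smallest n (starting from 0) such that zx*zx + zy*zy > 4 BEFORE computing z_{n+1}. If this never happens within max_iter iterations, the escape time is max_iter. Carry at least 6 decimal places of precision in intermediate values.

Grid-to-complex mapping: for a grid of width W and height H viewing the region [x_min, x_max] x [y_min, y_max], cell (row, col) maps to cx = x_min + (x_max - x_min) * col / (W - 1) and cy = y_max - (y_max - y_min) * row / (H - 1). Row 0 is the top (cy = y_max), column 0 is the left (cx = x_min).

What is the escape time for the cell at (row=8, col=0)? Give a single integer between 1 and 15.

Answer: 1

Derivation:
z_0 = 0 + 0i, c = -2.0000 + -0.4300i
Iter 1: z = -2.0000 + -0.4300i, |z|^2 = 4.1849
Escaped at iteration 1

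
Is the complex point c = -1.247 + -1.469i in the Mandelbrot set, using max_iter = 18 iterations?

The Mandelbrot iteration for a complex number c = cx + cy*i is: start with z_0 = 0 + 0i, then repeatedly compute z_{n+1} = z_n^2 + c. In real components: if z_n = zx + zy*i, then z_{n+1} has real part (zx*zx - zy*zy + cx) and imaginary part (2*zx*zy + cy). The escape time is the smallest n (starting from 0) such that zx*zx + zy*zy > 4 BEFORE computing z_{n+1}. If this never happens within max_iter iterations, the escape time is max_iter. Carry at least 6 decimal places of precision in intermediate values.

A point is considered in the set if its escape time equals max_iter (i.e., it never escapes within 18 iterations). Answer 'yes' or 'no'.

Answer: no

Derivation:
z_0 = 0 + 0i, c = -1.2470 + -1.4690i
Iter 1: z = -1.2470 + -1.4690i, |z|^2 = 3.7130
Iter 2: z = -1.8500 + 2.1947i, |z|^2 = 8.2390
Escaped at iteration 2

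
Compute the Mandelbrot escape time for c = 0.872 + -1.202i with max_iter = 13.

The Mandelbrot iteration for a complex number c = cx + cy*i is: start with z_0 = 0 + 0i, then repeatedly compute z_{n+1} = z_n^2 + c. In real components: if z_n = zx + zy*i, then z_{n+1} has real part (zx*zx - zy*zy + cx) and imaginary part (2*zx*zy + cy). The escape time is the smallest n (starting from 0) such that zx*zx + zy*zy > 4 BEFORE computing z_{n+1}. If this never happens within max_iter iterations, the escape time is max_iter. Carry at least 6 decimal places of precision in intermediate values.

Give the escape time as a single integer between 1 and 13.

z_0 = 0 + 0i, c = 0.8720 + -1.2020i
Iter 1: z = 0.8720 + -1.2020i, |z|^2 = 2.2052
Iter 2: z = 0.1876 + -3.2983i, |z|^2 = 10.9139
Escaped at iteration 2

Answer: 2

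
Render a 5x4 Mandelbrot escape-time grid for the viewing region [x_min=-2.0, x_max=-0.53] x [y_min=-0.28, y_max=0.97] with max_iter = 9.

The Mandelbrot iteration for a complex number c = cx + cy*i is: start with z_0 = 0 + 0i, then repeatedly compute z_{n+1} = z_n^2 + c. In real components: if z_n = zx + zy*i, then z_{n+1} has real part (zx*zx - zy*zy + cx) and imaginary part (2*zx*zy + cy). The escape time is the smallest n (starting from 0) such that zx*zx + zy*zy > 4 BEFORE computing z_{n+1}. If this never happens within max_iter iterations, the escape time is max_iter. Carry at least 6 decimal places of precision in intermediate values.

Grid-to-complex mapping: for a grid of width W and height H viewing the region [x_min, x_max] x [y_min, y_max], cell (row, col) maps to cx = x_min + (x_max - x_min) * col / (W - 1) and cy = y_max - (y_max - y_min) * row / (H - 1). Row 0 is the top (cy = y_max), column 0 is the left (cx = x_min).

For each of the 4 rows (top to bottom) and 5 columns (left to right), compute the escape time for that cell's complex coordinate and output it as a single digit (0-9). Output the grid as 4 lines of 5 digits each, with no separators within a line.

Answer: 12334
13359
15999
14999

Derivation:
(row=0, col=0): c = -2.0000 + 0.9700i → escape time 1
(row=0, col=1): c = -1.6325 + 0.9700i → escape time 2
(row=0, col=2): c = -1.2650 + 0.9700i → escape time 3
(row=0, col=3): c = -0.8975 + 0.9700i → escape time 3
(row=0, col=4): c = -0.5300 + 0.9700i → escape time 4
(row=1, col=0): c = -2.0000 + 0.5533i → escape time 1
(row=1, col=1): c = -1.6325 + 0.5533i → escape time 3
(row=1, col=2): c = -1.2650 + 0.5533i → escape time 3
(row=1, col=3): c = -0.8975 + 0.5533i → escape time 5
(row=1, col=4): c = -0.5300 + 0.5533i → escape time 9
(row=2, col=0): c = -2.0000 + 0.1367i → escape time 1
(row=2, col=1): c = -1.6325 + 0.1367i → escape time 5
(row=2, col=2): c = -1.2650 + 0.1367i → escape time 9
(row=2, col=3): c = -0.8975 + 0.1367i → escape time 9
(row=2, col=4): c = -0.5300 + 0.1367i → escape time 9
(row=3, col=0): c = -2.0000 + -0.2800i → escape time 1
(row=3, col=1): c = -1.6325 + -0.2800i → escape time 4
(row=3, col=2): c = -1.2650 + -0.2800i → escape time 9
(row=3, col=3): c = -0.8975 + -0.2800i → escape time 9
(row=3, col=4): c = -0.5300 + -0.2800i → escape time 9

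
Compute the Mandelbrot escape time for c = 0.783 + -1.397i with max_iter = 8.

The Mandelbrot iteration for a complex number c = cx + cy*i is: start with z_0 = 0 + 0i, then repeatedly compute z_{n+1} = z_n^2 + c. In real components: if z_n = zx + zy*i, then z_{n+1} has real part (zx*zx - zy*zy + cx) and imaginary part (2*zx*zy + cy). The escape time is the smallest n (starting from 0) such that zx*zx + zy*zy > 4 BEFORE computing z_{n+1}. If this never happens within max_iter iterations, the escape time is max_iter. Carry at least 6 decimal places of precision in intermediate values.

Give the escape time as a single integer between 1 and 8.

z_0 = 0 + 0i, c = 0.7830 + -1.3970i
Iter 1: z = 0.7830 + -1.3970i, |z|^2 = 2.5647
Iter 2: z = -0.5555 + -3.5847i, |z|^2 = 13.1587
Escaped at iteration 2

Answer: 2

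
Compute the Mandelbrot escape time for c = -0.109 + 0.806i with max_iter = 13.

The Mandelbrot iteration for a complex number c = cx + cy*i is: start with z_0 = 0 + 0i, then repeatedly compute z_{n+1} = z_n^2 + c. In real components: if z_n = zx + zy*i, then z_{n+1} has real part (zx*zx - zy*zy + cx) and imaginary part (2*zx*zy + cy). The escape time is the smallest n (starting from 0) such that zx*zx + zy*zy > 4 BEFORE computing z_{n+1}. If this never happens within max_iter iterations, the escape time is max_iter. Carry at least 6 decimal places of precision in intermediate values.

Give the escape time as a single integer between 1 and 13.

Answer: 13

Derivation:
z_0 = 0 + 0i, c = -0.1090 + 0.8060i
Iter 1: z = -0.1090 + 0.8060i, |z|^2 = 0.6615
Iter 2: z = -0.7468 + 0.6303i, |z|^2 = 0.9549
Iter 3: z = 0.0514 + -0.1353i, |z|^2 = 0.0210
Iter 4: z = -0.1247 + 0.7921i, |z|^2 = 0.6430
Iter 5: z = -0.7209 + 0.6085i, |z|^2 = 0.8899
Iter 6: z = 0.0404 + -0.0713i, |z|^2 = 0.0067
Iter 7: z = -0.1124 + 0.8002i, |z|^2 = 0.6530
Iter 8: z = -0.7367 + 0.6260i, |z|^2 = 0.9347
Iter 9: z = 0.0419 + -0.1164i, |z|^2 = 0.0153
Iter 10: z = -0.1208 + 0.7962i, |z|^2 = 0.6486
Iter 11: z = -0.7284 + 0.6136i, |z|^2 = 0.9071
Iter 12: z = 0.0451 + -0.0879i, |z|^2 = 0.0098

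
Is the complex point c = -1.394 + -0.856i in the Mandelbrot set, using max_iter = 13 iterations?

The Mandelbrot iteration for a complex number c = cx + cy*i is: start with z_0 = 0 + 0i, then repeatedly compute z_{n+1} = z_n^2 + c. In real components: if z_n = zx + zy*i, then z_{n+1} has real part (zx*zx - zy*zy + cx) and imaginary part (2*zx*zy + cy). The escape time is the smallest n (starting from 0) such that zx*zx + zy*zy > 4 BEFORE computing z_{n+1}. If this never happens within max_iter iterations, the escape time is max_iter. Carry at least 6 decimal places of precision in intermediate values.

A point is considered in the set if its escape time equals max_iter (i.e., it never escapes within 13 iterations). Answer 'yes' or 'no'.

z_0 = 0 + 0i, c = -1.3940 + -0.8560i
Iter 1: z = -1.3940 + -0.8560i, |z|^2 = 2.6760
Iter 2: z = -0.1835 + 1.5305i, |z|^2 = 2.3762
Iter 3: z = -3.7028 + -1.4177i, |z|^2 = 15.7209
Escaped at iteration 3

Answer: no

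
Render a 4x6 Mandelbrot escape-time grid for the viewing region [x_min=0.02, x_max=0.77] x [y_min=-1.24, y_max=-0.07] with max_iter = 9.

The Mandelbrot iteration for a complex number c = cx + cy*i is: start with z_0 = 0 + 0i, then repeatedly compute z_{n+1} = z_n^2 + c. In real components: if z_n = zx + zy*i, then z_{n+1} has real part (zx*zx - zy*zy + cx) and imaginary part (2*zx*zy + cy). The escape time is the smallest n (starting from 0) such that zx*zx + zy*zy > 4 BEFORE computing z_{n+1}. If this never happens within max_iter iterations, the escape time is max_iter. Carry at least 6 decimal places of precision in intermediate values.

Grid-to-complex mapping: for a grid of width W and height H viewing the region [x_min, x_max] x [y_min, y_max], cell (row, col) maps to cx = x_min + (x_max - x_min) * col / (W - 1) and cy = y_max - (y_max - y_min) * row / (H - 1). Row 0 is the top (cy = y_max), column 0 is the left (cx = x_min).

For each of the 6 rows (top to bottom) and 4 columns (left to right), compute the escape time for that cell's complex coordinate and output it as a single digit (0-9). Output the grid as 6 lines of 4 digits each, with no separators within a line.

(row=0, col=0): c = 0.0200 + -0.0700i → escape time 9
(row=0, col=1): c = 0.2700 + -0.0700i → escape time 9
(row=0, col=2): c = 0.5200 + -0.0700i → escape time 5
(row=0, col=3): c = 0.7700 + -0.0700i → escape time 3
(row=1, col=0): c = 0.0200 + -0.3040i → escape time 9
(row=1, col=1): c = 0.2700 + -0.3040i → escape time 9
(row=1, col=2): c = 0.5200 + -0.3040i → escape time 5
(row=1, col=3): c = 0.7700 + -0.3040i → escape time 3
(row=2, col=0): c = 0.0200 + -0.5380i → escape time 9
(row=2, col=1): c = 0.2700 + -0.5380i → escape time 9
(row=2, col=2): c = 0.5200 + -0.5380i → escape time 4
(row=2, col=3): c = 0.7700 + -0.5380i → escape time 3
(row=3, col=0): c = 0.0200 + -0.7720i → escape time 9
(row=3, col=1): c = 0.2700 + -0.7720i → escape time 5
(row=3, col=2): c = 0.5200 + -0.7720i → escape time 3
(row=3, col=3): c = 0.7700 + -0.7720i → escape time 2
(row=4, col=0): c = 0.0200 + -1.0060i → escape time 6
(row=4, col=1): c = 0.2700 + -1.0060i → escape time 4
(row=4, col=2): c = 0.5200 + -1.0060i → escape time 2
(row=4, col=3): c = 0.7700 + -1.0060i → escape time 2
(row=5, col=0): c = 0.0200 + -1.2400i → escape time 3
(row=5, col=1): c = 0.2700 + -1.2400i → escape time 2
(row=5, col=2): c = 0.5200 + -1.2400i → escape time 2
(row=5, col=3): c = 0.7700 + -1.2400i → escape time 2

Answer: 9953
9953
9943
9532
6422
3222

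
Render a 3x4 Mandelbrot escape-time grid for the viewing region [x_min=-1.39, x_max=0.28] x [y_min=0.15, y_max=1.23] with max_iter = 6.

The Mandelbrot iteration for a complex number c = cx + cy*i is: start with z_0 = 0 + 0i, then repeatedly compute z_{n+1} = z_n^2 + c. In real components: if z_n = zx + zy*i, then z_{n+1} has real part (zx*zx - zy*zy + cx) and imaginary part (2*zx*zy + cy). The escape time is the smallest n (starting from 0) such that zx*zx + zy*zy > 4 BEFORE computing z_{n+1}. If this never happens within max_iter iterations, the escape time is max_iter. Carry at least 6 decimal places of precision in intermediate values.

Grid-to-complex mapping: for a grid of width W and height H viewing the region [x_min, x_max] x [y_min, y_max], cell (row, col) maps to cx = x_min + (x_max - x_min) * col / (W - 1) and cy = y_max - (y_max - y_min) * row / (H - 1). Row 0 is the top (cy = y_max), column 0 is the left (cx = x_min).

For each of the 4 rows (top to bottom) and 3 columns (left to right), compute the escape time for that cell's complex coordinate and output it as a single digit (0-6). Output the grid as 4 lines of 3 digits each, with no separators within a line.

(row=0, col=0): c = -1.3900 + 1.2300i → escape time 2
(row=0, col=1): c = -0.5550 + 1.2300i → escape time 3
(row=0, col=2): c = 0.2800 + 1.2300i → escape time 2
(row=1, col=0): c = -1.3900 + 0.8700i → escape time 3
(row=1, col=1): c = -0.5550 + 0.8700i → escape time 4
(row=1, col=2): c = 0.2800 + 0.8700i → escape time 4
(row=2, col=0): c = -1.3900 + 0.5100i → escape time 3
(row=2, col=1): c = -0.5550 + 0.5100i → escape time 6
(row=2, col=2): c = 0.2800 + 0.5100i → escape time 6
(row=3, col=0): c = -1.3900 + 0.1500i → escape time 6
(row=3, col=1): c = -0.5550 + 0.1500i → escape time 6
(row=3, col=2): c = 0.2800 + 0.1500i → escape time 6

Answer: 232
344
366
666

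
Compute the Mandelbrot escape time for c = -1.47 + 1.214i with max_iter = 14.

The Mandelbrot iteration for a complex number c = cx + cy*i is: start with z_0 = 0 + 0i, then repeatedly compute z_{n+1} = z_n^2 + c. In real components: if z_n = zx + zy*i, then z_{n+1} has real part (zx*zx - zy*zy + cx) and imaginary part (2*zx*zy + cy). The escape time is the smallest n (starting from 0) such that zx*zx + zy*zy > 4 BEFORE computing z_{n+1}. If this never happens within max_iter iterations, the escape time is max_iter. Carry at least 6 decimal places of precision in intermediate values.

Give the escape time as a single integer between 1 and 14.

Answer: 2

Derivation:
z_0 = 0 + 0i, c = -1.4700 + 1.2140i
Iter 1: z = -1.4700 + 1.2140i, |z|^2 = 3.6347
Iter 2: z = -0.7829 + -2.3552i, |z|^2 = 6.1597
Escaped at iteration 2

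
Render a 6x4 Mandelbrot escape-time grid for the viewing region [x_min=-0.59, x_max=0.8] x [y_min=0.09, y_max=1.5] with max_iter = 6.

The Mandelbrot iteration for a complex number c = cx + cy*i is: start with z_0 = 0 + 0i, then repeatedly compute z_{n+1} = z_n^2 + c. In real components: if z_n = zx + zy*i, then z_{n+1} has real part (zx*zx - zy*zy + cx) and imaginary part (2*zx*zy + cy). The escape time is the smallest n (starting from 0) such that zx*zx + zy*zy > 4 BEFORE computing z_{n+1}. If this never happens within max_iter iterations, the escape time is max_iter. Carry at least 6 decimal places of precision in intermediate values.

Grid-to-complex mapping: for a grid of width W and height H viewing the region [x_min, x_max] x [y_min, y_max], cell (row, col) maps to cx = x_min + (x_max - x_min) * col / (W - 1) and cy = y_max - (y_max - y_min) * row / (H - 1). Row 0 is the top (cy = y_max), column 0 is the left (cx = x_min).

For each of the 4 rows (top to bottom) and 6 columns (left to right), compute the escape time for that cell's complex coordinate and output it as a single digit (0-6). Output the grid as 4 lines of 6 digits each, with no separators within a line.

(row=0, col=0): c = -0.5900 + 1.5000i → escape time 2
(row=0, col=1): c = -0.3120 + 1.5000i → escape time 2
(row=0, col=2): c = -0.0340 + 1.5000i → escape time 2
(row=0, col=3): c = 0.2440 + 1.5000i → escape time 2
(row=0, col=4): c = 0.5220 + 1.5000i → escape time 2
(row=0, col=5): c = 0.8000 + 1.5000i → escape time 2
(row=1, col=0): c = -0.5900 + 1.0300i → escape time 4
(row=1, col=1): c = -0.3120 + 1.0300i → escape time 5
(row=1, col=2): c = -0.0340 + 1.0300i → escape time 6
(row=1, col=3): c = 0.2440 + 1.0300i → escape time 3
(row=1, col=4): c = 0.5220 + 1.0300i → escape time 2
(row=1, col=5): c = 0.8000 + 1.0300i → escape time 2
(row=2, col=0): c = -0.5900 + 0.5600i → escape time 6
(row=2, col=1): c = -0.3120 + 0.5600i → escape time 6
(row=2, col=2): c = -0.0340 + 0.5600i → escape time 6
(row=2, col=3): c = 0.2440 + 0.5600i → escape time 6
(row=2, col=4): c = 0.5220 + 0.5600i → escape time 4
(row=2, col=5): c = 0.8000 + 0.5600i → escape time 3
(row=3, col=0): c = -0.5900 + 0.0900i → escape time 6
(row=3, col=1): c = -0.3120 + 0.0900i → escape time 6
(row=3, col=2): c = -0.0340 + 0.0900i → escape time 6
(row=3, col=3): c = 0.2440 + 0.0900i → escape time 6
(row=3, col=4): c = 0.5220 + 0.0900i → escape time 5
(row=3, col=5): c = 0.8000 + 0.0900i → escape time 3

Answer: 222222
456322
666643
666653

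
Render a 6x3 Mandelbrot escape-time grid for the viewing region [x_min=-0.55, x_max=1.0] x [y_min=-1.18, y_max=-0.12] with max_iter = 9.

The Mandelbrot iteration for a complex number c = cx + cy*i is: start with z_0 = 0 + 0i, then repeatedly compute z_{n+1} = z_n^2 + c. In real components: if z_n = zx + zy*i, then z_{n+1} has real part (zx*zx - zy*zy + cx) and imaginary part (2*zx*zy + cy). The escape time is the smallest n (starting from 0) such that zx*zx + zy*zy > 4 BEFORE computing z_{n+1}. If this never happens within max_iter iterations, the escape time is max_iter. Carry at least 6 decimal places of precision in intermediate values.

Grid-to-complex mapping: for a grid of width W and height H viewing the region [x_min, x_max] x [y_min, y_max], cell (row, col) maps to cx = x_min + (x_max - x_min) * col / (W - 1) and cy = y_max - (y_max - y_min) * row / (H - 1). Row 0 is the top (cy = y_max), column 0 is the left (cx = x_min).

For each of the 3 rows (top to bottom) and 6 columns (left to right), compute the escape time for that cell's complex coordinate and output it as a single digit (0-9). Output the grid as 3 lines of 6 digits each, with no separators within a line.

Answer: 999932
999932
333222

Derivation:
(row=0, col=0): c = -0.5500 + -0.1200i → escape time 9
(row=0, col=1): c = -0.2400 + -0.1200i → escape time 9
(row=0, col=2): c = 0.0700 + -0.1200i → escape time 9
(row=0, col=3): c = 0.3800 + -0.1200i → escape time 9
(row=0, col=4): c = 0.6900 + -0.1200i → escape time 3
(row=0, col=5): c = 1.0000 + -0.1200i → escape time 2
(row=1, col=0): c = -0.5500 + -0.6500i → escape time 9
(row=1, col=1): c = -0.2400 + -0.6500i → escape time 9
(row=1, col=2): c = 0.0700 + -0.6500i → escape time 9
(row=1, col=3): c = 0.3800 + -0.6500i → escape time 9
(row=1, col=4): c = 0.6900 + -0.6500i → escape time 3
(row=1, col=5): c = 1.0000 + -0.6500i → escape time 2
(row=2, col=0): c = -0.5500 + -1.1800i → escape time 3
(row=2, col=1): c = -0.2400 + -1.1800i → escape time 3
(row=2, col=2): c = 0.0700 + -1.1800i → escape time 3
(row=2, col=3): c = 0.3800 + -1.1800i → escape time 2
(row=2, col=4): c = 0.6900 + -1.1800i → escape time 2
(row=2, col=5): c = 1.0000 + -1.1800i → escape time 2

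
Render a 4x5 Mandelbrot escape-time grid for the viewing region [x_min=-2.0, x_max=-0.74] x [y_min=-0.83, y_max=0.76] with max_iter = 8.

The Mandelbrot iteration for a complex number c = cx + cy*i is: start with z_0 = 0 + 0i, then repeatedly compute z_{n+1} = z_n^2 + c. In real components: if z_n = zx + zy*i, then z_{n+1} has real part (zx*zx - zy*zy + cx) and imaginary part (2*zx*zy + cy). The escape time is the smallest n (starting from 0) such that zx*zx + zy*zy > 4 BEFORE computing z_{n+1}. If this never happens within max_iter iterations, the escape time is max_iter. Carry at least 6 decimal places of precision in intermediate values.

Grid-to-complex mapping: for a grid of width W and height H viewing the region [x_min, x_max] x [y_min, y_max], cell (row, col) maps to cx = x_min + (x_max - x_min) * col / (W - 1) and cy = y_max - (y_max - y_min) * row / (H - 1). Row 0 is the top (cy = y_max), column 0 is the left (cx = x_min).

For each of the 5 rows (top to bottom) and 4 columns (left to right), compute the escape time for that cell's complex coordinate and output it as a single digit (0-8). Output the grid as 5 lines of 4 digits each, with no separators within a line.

(row=0, col=0): c = -2.0000 + 0.7600i → escape time 1
(row=0, col=1): c = -1.5800 + 0.7600i → escape time 3
(row=0, col=2): c = -1.1600 + 0.7600i → escape time 3
(row=0, col=3): c = -0.7400 + 0.7600i → escape time 4
(row=1, col=0): c = -2.0000 + 0.3625i → escape time 1
(row=1, col=1): c = -1.5800 + 0.3625i → escape time 4
(row=1, col=2): c = -1.1600 + 0.3625i → escape time 8
(row=1, col=3): c = -0.7400 + 0.3625i → escape time 8
(row=2, col=0): c = -2.0000 + -0.0350i → escape time 1
(row=2, col=1): c = -1.5800 + -0.0350i → escape time 8
(row=2, col=2): c = -1.1600 + -0.0350i → escape time 8
(row=2, col=3): c = -0.7400 + -0.0350i → escape time 8
(row=3, col=0): c = -2.0000 + -0.4325i → escape time 1
(row=3, col=1): c = -1.5800 + -0.4325i → escape time 3
(row=3, col=2): c = -1.1600 + -0.4325i → escape time 6
(row=3, col=3): c = -0.7400 + -0.4325i → escape time 8
(row=4, col=0): c = -2.0000 + -0.8300i → escape time 1
(row=4, col=1): c = -1.5800 + -0.8300i → escape time 3
(row=4, col=2): c = -1.1600 + -0.8300i → escape time 3
(row=4, col=3): c = -0.7400 + -0.8300i → escape time 4

Answer: 1334
1488
1888
1368
1334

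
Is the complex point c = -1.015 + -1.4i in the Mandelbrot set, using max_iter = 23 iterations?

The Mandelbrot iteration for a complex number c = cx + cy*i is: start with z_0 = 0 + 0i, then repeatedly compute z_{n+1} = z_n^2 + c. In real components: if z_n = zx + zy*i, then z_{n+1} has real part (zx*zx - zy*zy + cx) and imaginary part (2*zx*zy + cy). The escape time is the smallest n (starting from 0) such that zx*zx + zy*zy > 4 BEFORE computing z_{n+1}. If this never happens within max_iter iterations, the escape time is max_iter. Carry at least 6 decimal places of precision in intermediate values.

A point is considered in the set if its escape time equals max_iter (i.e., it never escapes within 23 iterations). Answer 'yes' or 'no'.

z_0 = 0 + 0i, c = -1.0150 + -1.4000i
Iter 1: z = -1.0150 + -1.4000i, |z|^2 = 2.9902
Iter 2: z = -1.9448 + 1.4420i, |z|^2 = 5.8615
Escaped at iteration 2

Answer: no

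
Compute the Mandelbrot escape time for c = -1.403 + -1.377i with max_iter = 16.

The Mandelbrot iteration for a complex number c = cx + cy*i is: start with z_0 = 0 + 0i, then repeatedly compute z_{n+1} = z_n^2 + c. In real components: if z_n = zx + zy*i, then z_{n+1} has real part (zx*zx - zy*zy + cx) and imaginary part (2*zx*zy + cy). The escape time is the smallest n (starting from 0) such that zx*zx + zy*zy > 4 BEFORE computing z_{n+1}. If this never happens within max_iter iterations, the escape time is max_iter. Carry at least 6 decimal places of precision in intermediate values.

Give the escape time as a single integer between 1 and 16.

Answer: 2

Derivation:
z_0 = 0 + 0i, c = -1.4030 + -1.3770i
Iter 1: z = -1.4030 + -1.3770i, |z|^2 = 3.8645
Iter 2: z = -1.3307 + 2.4869i, |z|^2 = 7.9553
Escaped at iteration 2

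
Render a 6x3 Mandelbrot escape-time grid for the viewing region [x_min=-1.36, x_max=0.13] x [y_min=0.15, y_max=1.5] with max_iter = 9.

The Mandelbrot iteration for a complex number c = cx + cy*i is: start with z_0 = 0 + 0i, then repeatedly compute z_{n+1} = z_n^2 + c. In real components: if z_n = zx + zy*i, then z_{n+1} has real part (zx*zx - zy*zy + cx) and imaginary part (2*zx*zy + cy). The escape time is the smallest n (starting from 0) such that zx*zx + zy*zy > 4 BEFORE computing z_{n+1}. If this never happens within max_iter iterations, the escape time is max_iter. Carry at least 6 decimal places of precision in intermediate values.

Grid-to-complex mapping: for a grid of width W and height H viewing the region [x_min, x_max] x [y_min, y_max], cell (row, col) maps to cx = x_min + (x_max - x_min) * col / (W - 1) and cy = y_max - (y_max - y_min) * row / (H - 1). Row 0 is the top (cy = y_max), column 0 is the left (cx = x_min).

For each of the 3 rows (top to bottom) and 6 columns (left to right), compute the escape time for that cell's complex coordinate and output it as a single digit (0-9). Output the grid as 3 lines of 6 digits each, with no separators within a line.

(row=0, col=0): c = -1.3600 + 1.5000i → escape time 1
(row=0, col=1): c = -1.0620 + 1.5000i → escape time 2
(row=0, col=2): c = -0.7640 + 1.5000i → escape time 2
(row=0, col=3): c = -0.4660 + 1.5000i → escape time 2
(row=0, col=4): c = -0.1680 + 1.5000i → escape time 2
(row=0, col=5): c = 0.1300 + 1.5000i → escape time 2
(row=1, col=0): c = -1.3600 + 0.8250i → escape time 3
(row=1, col=1): c = -1.0620 + 0.8250i → escape time 3
(row=1, col=2): c = -0.7640 + 0.8250i → escape time 4
(row=1, col=3): c = -0.4660 + 0.8250i → escape time 5
(row=1, col=4): c = -0.1680 + 0.8250i → escape time 9
(row=1, col=5): c = 0.1300 + 0.8250i → escape time 5
(row=2, col=0): c = -1.3600 + 0.1500i → escape time 9
(row=2, col=1): c = -1.0620 + 0.1500i → escape time 9
(row=2, col=2): c = -0.7640 + 0.1500i → escape time 9
(row=2, col=3): c = -0.4660 + 0.1500i → escape time 9
(row=2, col=4): c = -0.1680 + 0.1500i → escape time 9
(row=2, col=5): c = 0.1300 + 0.1500i → escape time 9

Answer: 122222
334595
999999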